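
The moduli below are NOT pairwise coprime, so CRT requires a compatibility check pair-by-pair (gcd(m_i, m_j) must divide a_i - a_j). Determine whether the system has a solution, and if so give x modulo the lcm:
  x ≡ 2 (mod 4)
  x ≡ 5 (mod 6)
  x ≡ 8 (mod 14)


Moduli 4, 6, 14 are not pairwise coprime, so CRT works modulo lcm(m_i) when all pairwise compatibility conditions hold.
Pairwise compatibility: gcd(m_i, m_j) must divide a_i - a_j for every pair.
Merge one congruence at a time:
  Start: x ≡ 2 (mod 4).
  Combine with x ≡ 5 (mod 6): gcd(4, 6) = 2, and 5 - 2 = 3 is NOT divisible by 2.
    ⇒ system is inconsistent (no integer solution).

No solution (the system is inconsistent).


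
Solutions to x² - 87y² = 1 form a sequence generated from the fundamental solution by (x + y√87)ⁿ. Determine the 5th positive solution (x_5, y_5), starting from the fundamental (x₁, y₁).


Step 1: Find the fundamental solution (x₁, y₁) of x² - 87y² = 1.
  Expand √87 as a continued fraction. a₀ = ⌊√87⌋ = 9; iterate m_{k+1} = d_k·a_k − m_k, d_{k+1} = (87 − m_{k+1}²)/d_k, a_{k+1} = ⌊(a₀ + m_{k+1})/d_{k+1}⌋ (starting m₀ = 0, d₀ = 1), with convergents p_k = a_k·p_{k-1} + p_{k-2}, q_k = a_k·q_{k-1} + q_{k-2} (p₋₁ = 1, q₋₁ = 0):
  k = 0: a₀ = 9; p₀/q₀ = 9/1; p₀² − 87·q₀² = 81 − 87 = -6.
  k = 1: m = 9, d = 6, a = ⌊(9 + 9)/6⌋ = 3; p/q = (3·9 + 1)/(3·1 + 0) = 28/3; p² − 87·q² = 784 − 783 = 1.
  The first convergent with p² − 87·q² = 1 gives the fundamental solution (x₁, y₁) = (28, 3).
Step 2: Apply the recurrence (x_{n+1}, y_{n+1}) = (x₁x_n + 87y₁y_n, x₁y_n + y₁x_n) repeatedly.
  From (x_1, y_1) = (28, 3): x_2 = 28·28 + 87·3·3 = 1567; y_2 = 28·3 + 3·28 = 168.
  From (x_2, y_2) = (1567, 168): x_3 = 28·1567 + 87·3·168 = 87724; y_3 = 28·168 + 3·1567 = 9405.
  From (x_3, y_3) = (87724, 9405): x_4 = 28·87724 + 87·3·9405 = 4910977; y_4 = 28·9405 + 3·87724 = 526512.
  From (x_4, y_4) = (4910977, 526512): x_5 = 28·4910977 + 87·3·526512 = 274926988; y_5 = 28·526512 + 3·4910977 = 29475267.
Step 3: Verify x_5² - 87·y_5² = 75584848730752144 - 75584848730752143 = 1 (should be 1). ✓

(x_1, y_1) = (28, 3); (x_5, y_5) = (274926988, 29475267).


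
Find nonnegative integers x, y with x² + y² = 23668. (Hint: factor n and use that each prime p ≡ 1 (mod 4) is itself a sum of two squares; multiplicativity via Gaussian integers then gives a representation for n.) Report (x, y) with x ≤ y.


Step 1: Factor n = 23668 = 2^2 · 61 · 97.
Step 2: Check the mod-4 condition on each prime factor: 2 = 2 (special); 61 ≡ 1 (mod 4), exponent 1; 97 ≡ 1 (mod 4), exponent 1.
All primes ≡ 3 (mod 4) appear to even exponent (or don't appear), so by the two-squares theorem n IS expressible as a sum of two squares.
Step 3: Build a representation. Group n = k² · m with k = 2 and m = 61 · 97 = 5917 (a product of primes ≡ 1 (mod 4)); a representation of m scales to one of n via (k·x)² + (k·y)² = k²(x² + y²). Each prime p ≡ 1 (mod 4) is itself a sum of two squares; find a² by testing p − a² for a perfect square:
  61: 61 − 1² = 60, 61 − 2² = 57, 61 − 3² = 52, 61 − 4² = 45, 61 − 5² = 36 = 6² ⇒ 61 = 5² + 6².
  97: 97 − 1² = 96, 97 − 2² = 93, 97 − 3² = 88, 97 − 4² = 81 = 9² ⇒ 97 = 4² + 9².
  Combine using the Brahmagupta–Fibonacci identity (a² + b²)(c² + d²) = (ac − bd)² + (ad + bc)² = (ac + bd)² + (ad − bc)²:
  61 · 97 = 5917: from (5² + 6²)(4² + 9²), take (5·4 − 6·9, 5·9 + 6·4) = (20 − 54, 45 + 24) = (-34, 69); dropping signs (only squares matter) gives (34, 69); check 34² + 69² = 1156 + 4761 = 5917 ✓.
  Scale by k = 2: (2·34, 2·69) = (68, 138).
Step 4: Order so x ≤ y and verify: 68² + 138² = 4624 + 19044 = 23668 = n. ✓

n = 23668 = 68² + 138² (one valid representation with x ≤ y).


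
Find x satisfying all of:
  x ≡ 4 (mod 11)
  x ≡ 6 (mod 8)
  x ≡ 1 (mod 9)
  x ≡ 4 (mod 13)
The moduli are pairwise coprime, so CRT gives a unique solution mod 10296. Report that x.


Product of moduli M = 11 · 8 · 9 · 13 = 10296.
Merge one congruence at a time:
  Start: x ≡ 4 (mod 11).
  Combine with x ≡ 6 (mod 8); new modulus lcm = 88.
    Write x = 4 + 11·t and substitute into x ≡ 6 (mod 8): 11·t ≡ 6 − 4 = 2 (mod 8).
    Reduce coefficients mod 8: 3·t ≡ 2 (mod 8).
    The inverse of 3 mod 8 is 3 (since 3·3 = 9 = 1·8 + 1), so t ≡ 3·2 = 6 ≡ 6 (mod 8).
    Then x = 4 + 11·6 = 70, valid modulo lcm(11, 8) = 88: x ≡ 70 (mod 88).
  Combine with x ≡ 1 (mod 9); new modulus lcm = 792.
    Write x = 70 + 88·t and substitute into x ≡ 1 (mod 9): 88·t ≡ 1 − 70 = -69 (mod 9).
    Reduce coefficients mod 9: 7·t ≡ 3 (mod 9).
    The inverse of 7 mod 9 is 4 (since 7·4 = 28 = 3·9 + 1), so t ≡ 4·3 = 12 ≡ 3 (mod 9).
    Then x = 70 + 88·3 = 334, valid modulo lcm(88, 9) = 792: x ≡ 334 (mod 792).
  Combine with x ≡ 4 (mod 13); new modulus lcm = 10296.
    Write x = 334 + 792·t and substitute into x ≡ 4 (mod 13): 792·t ≡ 4 − 334 = -330 (mod 13).
    Reduce coefficients mod 13: 12·t ≡ 8 (mod 13).
    The inverse of 12 mod 13 is 12 (since 12·12 = 144 = 11·13 + 1), so t ≡ 12·8 = 96 ≡ 5 (mod 13).
    Then x = 334 + 792·5 = 4294, valid modulo lcm(792, 13) = 10296: x ≡ 4294 (mod 10296).
Verify against each original: 4294 mod 11 = 4, 4294 mod 8 = 6, 4294 mod 9 = 1, 4294 mod 13 = 4.

x ≡ 4294 (mod 10296).


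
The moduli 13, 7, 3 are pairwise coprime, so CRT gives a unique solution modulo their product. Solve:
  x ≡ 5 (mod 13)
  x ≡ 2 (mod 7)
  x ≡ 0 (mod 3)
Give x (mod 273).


Moduli 13, 7, 3 are pairwise coprime; by CRT there is a unique solution modulo M = 13 · 7 · 3 = 273.
Solve pairwise, accumulating the modulus:
  Start with x ≡ 5 (mod 13).
  Combine with x ≡ 2 (mod 7): since gcd(13, 7) = 1, we get a unique residue mod 91.
    Write x = 5 + 13·t and substitute into x ≡ 2 (mod 7): 13·t ≡ 2 − 5 = -3 (mod 7).
    Reduce coefficients mod 7: 6·t ≡ 4 (mod 7).
    The inverse of 6 mod 7 is 6 (since 6·6 = 36 = 5·7 + 1), so t ≡ 6·4 = 24 ≡ 3 (mod 7).
    Then x = 5 + 13·3 = 44, valid modulo lcm(13, 7) = 91: x ≡ 44 (mod 91).
  Combine with x ≡ 0 (mod 3): since gcd(91, 3) = 1, we get a unique residue mod 273.
    Write x = 44 + 91·t and substitute into x ≡ 0 (mod 3): 91·t ≡ 0 − 44 = -44 (mod 3).
    Reduce coefficients mod 3: 1·t ≡ 1 (mod 3).
    So t ≡ 1 (mod 3).
    Then x = 44 + 91·1 = 135, valid modulo lcm(91, 3) = 273: x ≡ 135 (mod 273).
Verify: 135 mod 13 = 5 ✓, 135 mod 7 = 2 ✓, 135 mod 3 = 0 ✓.

x ≡ 135 (mod 273).


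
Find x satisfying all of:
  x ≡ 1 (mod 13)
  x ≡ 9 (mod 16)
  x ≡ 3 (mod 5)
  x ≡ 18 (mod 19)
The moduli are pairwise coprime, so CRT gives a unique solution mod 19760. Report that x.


Product of moduli M = 13 · 16 · 5 · 19 = 19760.
Merge one congruence at a time:
  Start: x ≡ 1 (mod 13).
  Combine with x ≡ 9 (mod 16); new modulus lcm = 208.
    Write x = 1 + 13·t and substitute into x ≡ 9 (mod 16): 13·t ≡ 9 − 1 = 8 (mod 16).
    The inverse of 13 mod 16 is 5 (since 13·5 = 65 = 4·16 + 1), so t ≡ 5·8 = 40 ≡ 8 (mod 16).
    Then x = 1 + 13·8 = 105, valid modulo lcm(13, 16) = 208: x ≡ 105 (mod 208).
  Combine with x ≡ 3 (mod 5); new modulus lcm = 1040.
    Write x = 105 + 208·t and substitute into x ≡ 3 (mod 5): 208·t ≡ 3 − 105 = -102 (mod 5).
    Reduce coefficients mod 5: 3·t ≡ 3 (mod 5).
    The inverse of 3 mod 5 is 2 (since 3·2 = 6 = 1·5 + 1), so t ≡ 2·3 = 6 ≡ 1 (mod 5).
    Then x = 105 + 208·1 = 313, valid modulo lcm(208, 5) = 1040: x ≡ 313 (mod 1040).
  Combine with x ≡ 18 (mod 19); new modulus lcm = 19760.
    Write x = 313 + 1040·t and substitute into x ≡ 18 (mod 19): 1040·t ≡ 18 − 313 = -295 (mod 19).
    Reduce coefficients mod 19: 14·t ≡ 9 (mod 19).
    The inverse of 14 mod 19 is 15 (since 14·15 = 210 = 11·19 + 1), so t ≡ 15·9 = 135 ≡ 2 (mod 19).
    Then x = 313 + 1040·2 = 2393, valid modulo lcm(1040, 19) = 19760: x ≡ 2393 (mod 19760).
Verify against each original: 2393 mod 13 = 1, 2393 mod 16 = 9, 2393 mod 5 = 3, 2393 mod 19 = 18.

x ≡ 2393 (mod 19760).


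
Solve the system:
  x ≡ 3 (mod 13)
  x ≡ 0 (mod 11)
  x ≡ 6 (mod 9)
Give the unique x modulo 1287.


Moduli 13, 11, 9 are pairwise coprime; by CRT there is a unique solution modulo M = 13 · 11 · 9 = 1287.
Solve pairwise, accumulating the modulus:
  Start with x ≡ 3 (mod 13).
  Combine with x ≡ 0 (mod 11): since gcd(13, 11) = 1, we get a unique residue mod 143.
    Write x = 3 + 13·t and substitute into x ≡ 0 (mod 11): 13·t ≡ 0 − 3 = -3 (mod 11).
    Reduce coefficients mod 11: 2·t ≡ 8 (mod 11).
    The inverse of 2 mod 11 is 6 (since 2·6 = 12 = 1·11 + 1), so t ≡ 6·8 = 48 ≡ 4 (mod 11).
    Then x = 3 + 13·4 = 55, valid modulo lcm(13, 11) = 143: x ≡ 55 (mod 143).
  Combine with x ≡ 6 (mod 9): since gcd(143, 9) = 1, we get a unique residue mod 1287.
    Write x = 55 + 143·t and substitute into x ≡ 6 (mod 9): 143·t ≡ 6 − 55 = -49 (mod 9).
    Reduce coefficients mod 9: 8·t ≡ 5 (mod 9).
    The inverse of 8 mod 9 is 8 (since 8·8 = 64 = 7·9 + 1), so t ≡ 8·5 = 40 ≡ 4 (mod 9).
    Then x = 55 + 143·4 = 627, valid modulo lcm(143, 9) = 1287: x ≡ 627 (mod 1287).
Verify: 627 mod 13 = 3 ✓, 627 mod 11 = 0 ✓, 627 mod 9 = 6 ✓.

x ≡ 627 (mod 1287).


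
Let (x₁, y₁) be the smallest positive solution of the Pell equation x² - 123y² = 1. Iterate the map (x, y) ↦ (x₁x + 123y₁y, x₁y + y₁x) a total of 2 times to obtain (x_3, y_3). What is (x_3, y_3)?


Step 1: Find the fundamental solution (x₁, y₁) of x² - 123y² = 1.
  Expand √123 as a continued fraction. a₀ = ⌊√123⌋ = 11; iterate m_{k+1} = d_k·a_k − m_k, d_{k+1} = (123 − m_{k+1}²)/d_k, a_{k+1} = ⌊(a₀ + m_{k+1})/d_{k+1}⌋ (starting m₀ = 0, d₀ = 1), with convergents p_k = a_k·p_{k-1} + p_{k-2}, q_k = a_k·q_{k-1} + q_{k-2} (p₋₁ = 1, q₋₁ = 0):
  k = 0: a₀ = 11; p₀/q₀ = 11/1; p₀² − 123·q₀² = 121 − 123 = -2.
  k = 1: m = 11, d = 2, a = ⌊(11 + 11)/2⌋ = 11; p/q = (11·11 + 1)/(11·1 + 0) = 122/11; p² − 123·q² = 14884 − 14883 = 1.
  The first convergent with p² − 123·q² = 1 gives the fundamental solution (x₁, y₁) = (122, 11).
Step 2: Apply the recurrence (x_{n+1}, y_{n+1}) = (x₁x_n + 123y₁y_n, x₁y_n + y₁x_n) repeatedly.
  From (x_1, y_1) = (122, 11): x_2 = 122·122 + 123·11·11 = 29767; y_2 = 122·11 + 11·122 = 2684.
  From (x_2, y_2) = (29767, 2684): x_3 = 122·29767 + 123·11·2684 = 7263026; y_3 = 122·2684 + 11·29767 = 654885.
Step 3: Verify x_3² - 123·y_3² = 52751546676676 - 52751546676675 = 1 (should be 1). ✓

(x_1, y_1) = (122, 11); (x_3, y_3) = (7263026, 654885).


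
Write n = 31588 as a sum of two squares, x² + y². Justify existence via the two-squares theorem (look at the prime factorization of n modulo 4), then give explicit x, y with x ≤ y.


Step 1: Factor n = 31588 = 2^2 · 53 · 149.
Step 2: Check the mod-4 condition on each prime factor: 2 = 2 (special); 53 ≡ 1 (mod 4), exponent 1; 149 ≡ 1 (mod 4), exponent 1.
All primes ≡ 3 (mod 4) appear to even exponent (or don't appear), so by the two-squares theorem n IS expressible as a sum of two squares.
Step 3: Build a representation. Group n = k² · m with k = 2 and m = 53 · 149 = 7897 (a product of primes ≡ 1 (mod 4)); a representation of m scales to one of n via (k·x)² + (k·y)² = k²(x² + y²). Each prime p ≡ 1 (mod 4) is itself a sum of two squares; find a² by testing p − a² for a perfect square:
  53: 53 − 1² = 52, 53 − 2² = 49 = 7² ⇒ 53 = 2² + 7².
  149: 149 − 1² = 148, 149 − 2² = 145, 149 − 3² = 140, 149 − 4² = 133, 149 − 5² = 124, 149 − 6² = 113, 149 − 7² = 100 = 10² ⇒ 149 = 7² + 10².
  Combine using the Brahmagupta–Fibonacci identity (a² + b²)(c² + d²) = (ac − bd)² + (ad + bc)² = (ac + bd)² + (ad − bc)²:
  53 · 149 = 7897: from (2² + 7²)(7² + 10²), take (2·7 − 7·10, 2·10 + 7·7) = (14 − 70, 20 + 49) = (-56, 69); dropping signs (only squares matter) gives (56, 69); check 56² + 69² = 3136 + 4761 = 7897 ✓.
  Scale by k = 2: (2·56, 2·69) = (112, 138).
Step 4: Order so x ≤ y and verify: 112² + 138² = 12544 + 19044 = 31588 = n. ✓

n = 31588 = 112² + 138² (one valid representation with x ≤ y).


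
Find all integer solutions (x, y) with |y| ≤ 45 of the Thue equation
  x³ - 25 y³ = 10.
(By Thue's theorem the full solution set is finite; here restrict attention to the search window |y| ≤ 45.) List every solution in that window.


The equation is x³ - 25y³ = 10. For fixed y, x³ = 25·y³ + 10, so a solution requires the RHS to be a perfect cube.
Strategy: iterate y from -45 to 45, compute RHS = 25·y³ + 10, and check whether it is a (positive or negative) perfect cube.
Check small values of y:
  y = 0: RHS = 10 is not a perfect cube.
  y = 1: RHS = 35 is not a perfect cube.
  y = -1: RHS = -15 is not a perfect cube.
  y = 2: RHS = 210 is not a perfect cube.
  y = -2: RHS = -190 is not a perfect cube.
  y = 3: RHS = 685 is not a perfect cube.
  y = -3: RHS = -665 is not a perfect cube.
Continuing the search up to |y| = 45 finds no solutions either.
No (x, y) in the scanned range satisfies the equation.

No integer solutions with |y| ≤ 45.


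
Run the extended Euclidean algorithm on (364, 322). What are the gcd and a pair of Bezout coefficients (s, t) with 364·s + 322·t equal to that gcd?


Euclidean algorithm on (364, 322) — divide until remainder is 0:
  364 = 1 · 322 + 42
  322 = 7 · 42 + 28
  42 = 1 · 28 + 14
  28 = 2 · 14 + 0
gcd(364, 322) = 14.
Track Bezout coefficients alongside the remainders: start with r₀ = 364 = a·1 + b·0 (s = 1, t = 0) and r₁ = 322 = a·0 + b·1 (s = 0, t = 1); each new remainder r_{k+1} = r_{k-1} − q_k·r_k inherits s_{k+1} = s_{k-1} − q_k·s_k, t_{k+1} = t_{k-1} − q_k·t_k, so r_k = a·s_k + b·t_k at every step:
  q = 1: r = 42, s = 1 − 1·0 = 1, t = 0 − 1·1 = -1  (check: 364·1 + 322·(-1) = 42)
  q = 7: r = 28, s = 0 − 7·1 = -7, t = 1 − 7·(-1) = 8  (check: 364·(-7) + 322·8 = 28)
  q = 1: r = 14, s = 1 − 1·(-7) = 8, t = -1 − 1·8 = -9  (check: 364·8 + 322·(-9) = 14)
The row with r = 14 (the gcd) gives the Bezout coefficients s = 8, t = -9.
Result: 364 · (8) + 322 · (-9) = 14.

gcd(364, 322) = 14; s = 8, t = -9 (check: 364·8 + 322·(-9) = 14).


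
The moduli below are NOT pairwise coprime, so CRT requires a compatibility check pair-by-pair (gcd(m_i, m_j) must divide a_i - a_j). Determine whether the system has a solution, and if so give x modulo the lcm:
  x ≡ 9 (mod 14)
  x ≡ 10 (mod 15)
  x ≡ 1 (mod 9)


Moduli 14, 15, 9 are not pairwise coprime, so CRT works modulo lcm(m_i) when all pairwise compatibility conditions hold.
Pairwise compatibility: gcd(m_i, m_j) must divide a_i - a_j for every pair.
Merge one congruence at a time:
  Start: x ≡ 9 (mod 14).
  Combine with x ≡ 10 (mod 15): gcd(14, 15) = 1; 10 - 9 = 1, which IS divisible by 1, so compatible.
    Write x = 9 + 14·t and substitute into x ≡ 10 (mod 15): 14·t ≡ 10 − 9 = 1 (mod 15).
    The inverse of 14 mod 15 is 14 (since 14·14 = 196 = 13·15 + 1), so t ≡ 14·1 = 14 ≡ 14 (mod 15).
    Then x = 9 + 14·14 = 205, valid modulo lcm(14, 15) = 210: x ≡ 205 (mod 210).
  Combine with x ≡ 1 (mod 9): gcd(210, 9) = 3; 1 - 205 = -204, which IS divisible by 3, so compatible.
    Write x = 205 + 210·t and substitute into x ≡ 1 (mod 9): 210·t ≡ 1 − 205 = -204 (mod 9).
    Divide the congruence (and modulus) by g = 3: 70·t ≡ -68 (mod 3).
    Reduce coefficients mod 3: 1·t ≡ 1 (mod 3).
    So t ≡ 1 (mod 3).
    Then x = 205 + 210·1 = 415, valid modulo lcm(210, 9) = 630: x ≡ 415 (mod 630).
Verify: 415 mod 14 = 9, 415 mod 15 = 10, 415 mod 9 = 1.

x ≡ 415 (mod 630).


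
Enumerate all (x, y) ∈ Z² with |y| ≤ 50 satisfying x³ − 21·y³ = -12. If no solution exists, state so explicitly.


The equation is x³ - 21y³ = -12. For fixed y, x³ = 21·y³ − 12, so a solution requires the RHS to be a perfect cube.
Strategy: iterate y from -50 to 50, compute RHS = 21·y³ − 12, and check whether it is a (positive or negative) perfect cube.
Check small values of y:
  y = 0: RHS = -12 is not a perfect cube.
  y = 1: RHS = 9 is not a perfect cube.
  y = -1: RHS = -33 is not a perfect cube.
  y = 2: RHS = 156 is not a perfect cube.
  y = -2: RHS = -180 is not a perfect cube.
  y = 3: RHS = 555 is not a perfect cube.
  y = -3: RHS = -579 is not a perfect cube.
Continuing the search up to |y| = 50 finds no solutions either.
No (x, y) in the scanned range satisfies the equation.

No integer solutions with |y| ≤ 50.


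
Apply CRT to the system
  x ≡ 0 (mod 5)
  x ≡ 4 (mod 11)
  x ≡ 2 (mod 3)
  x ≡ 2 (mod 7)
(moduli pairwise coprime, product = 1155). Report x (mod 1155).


Product of moduli M = 5 · 11 · 3 · 7 = 1155.
Merge one congruence at a time:
  Start: x ≡ 0 (mod 5).
  Combine with x ≡ 4 (mod 11); new modulus lcm = 55.
    Write x = 0 + 5·t and substitute into x ≡ 4 (mod 11): 5·t ≡ 4 − 0 = 4 (mod 11).
    The inverse of 5 mod 11 is 9 (since 5·9 = 45 = 4·11 + 1), so t ≡ 9·4 = 36 ≡ 3 (mod 11).
    Then x = 0 + 5·3 = 15, valid modulo lcm(5, 11) = 55: x ≡ 15 (mod 55).
  Combine with x ≡ 2 (mod 3); new modulus lcm = 165.
    Write x = 15 + 55·t and substitute into x ≡ 2 (mod 3): 55·t ≡ 2 − 15 = -13 (mod 3).
    Reduce coefficients mod 3: 1·t ≡ 2 (mod 3).
    So t ≡ 2 (mod 3).
    Then x = 15 + 55·2 = 125, valid modulo lcm(55, 3) = 165: x ≡ 125 (mod 165).
  Combine with x ≡ 2 (mod 7); new modulus lcm = 1155.
    Write x = 125 + 165·t and substitute into x ≡ 2 (mod 7): 165·t ≡ 2 − 125 = -123 (mod 7).
    Reduce coefficients mod 7: 4·t ≡ 3 (mod 7).
    The inverse of 4 mod 7 is 2 (since 4·2 = 8 = 1·7 + 1), so t ≡ 2·3 = 6 ≡ 6 (mod 7).
    Then x = 125 + 165·6 = 1115, valid modulo lcm(165, 7) = 1155: x ≡ 1115 (mod 1155).
Verify against each original: 1115 mod 5 = 0, 1115 mod 11 = 4, 1115 mod 3 = 2, 1115 mod 7 = 2.

x ≡ 1115 (mod 1155).


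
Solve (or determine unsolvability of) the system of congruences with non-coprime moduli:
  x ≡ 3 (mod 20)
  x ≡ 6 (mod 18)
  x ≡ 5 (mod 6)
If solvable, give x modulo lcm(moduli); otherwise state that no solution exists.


Moduli 20, 18, 6 are not pairwise coprime, so CRT works modulo lcm(m_i) when all pairwise compatibility conditions hold.
Pairwise compatibility: gcd(m_i, m_j) must divide a_i - a_j for every pair.
Merge one congruence at a time:
  Start: x ≡ 3 (mod 20).
  Combine with x ≡ 6 (mod 18): gcd(20, 18) = 2, and 6 - 3 = 3 is NOT divisible by 2.
    ⇒ system is inconsistent (no integer solution).

No solution (the system is inconsistent).


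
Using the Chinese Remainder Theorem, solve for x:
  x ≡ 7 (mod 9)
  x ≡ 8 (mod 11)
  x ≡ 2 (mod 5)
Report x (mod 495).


Moduli 9, 11, 5 are pairwise coprime; by CRT there is a unique solution modulo M = 9 · 11 · 5 = 495.
Solve pairwise, accumulating the modulus:
  Start with x ≡ 7 (mod 9).
  Combine with x ≡ 8 (mod 11): since gcd(9, 11) = 1, we get a unique residue mod 99.
    Write x = 7 + 9·t and substitute into x ≡ 8 (mod 11): 9·t ≡ 8 − 7 = 1 (mod 11).
    The inverse of 9 mod 11 is 5 (since 9·5 = 45 = 4·11 + 1), so t ≡ 5·1 = 5 ≡ 5 (mod 11).
    Then x = 7 + 9·5 = 52, valid modulo lcm(9, 11) = 99: x ≡ 52 (mod 99).
  Combine with x ≡ 2 (mod 5): since gcd(99, 5) = 1, we get a unique residue mod 495.
    Write x = 52 + 99·t and substitute into x ≡ 2 (mod 5): 99·t ≡ 2 − 52 = -50 (mod 5).
    Reduce coefficients mod 5: 4·t ≡ 0 (mod 5).
    The inverse of 4 mod 5 is 4 (since 4·4 = 16 = 3·5 + 1), so t ≡ 4·0 = 0 ≡ 0 (mod 5).
    Then x = 52 + 99·0 = 52, valid modulo lcm(99, 5) = 495: x ≡ 52 (mod 495).
Verify: 52 mod 9 = 7 ✓, 52 mod 11 = 8 ✓, 52 mod 5 = 2 ✓.

x ≡ 52 (mod 495).


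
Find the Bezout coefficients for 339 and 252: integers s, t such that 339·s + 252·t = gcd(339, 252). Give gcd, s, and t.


Euclidean algorithm on (339, 252) — divide until remainder is 0:
  339 = 1 · 252 + 87
  252 = 2 · 87 + 78
  87 = 1 · 78 + 9
  78 = 8 · 9 + 6
  9 = 1 · 6 + 3
  6 = 2 · 3 + 0
gcd(339, 252) = 3.
Track Bezout coefficients alongside the remainders: start with r₀ = 339 = a·1 + b·0 (s = 1, t = 0) and r₁ = 252 = a·0 + b·1 (s = 0, t = 1); each new remainder r_{k+1} = r_{k-1} − q_k·r_k inherits s_{k+1} = s_{k-1} − q_k·s_k, t_{k+1} = t_{k-1} − q_k·t_k, so r_k = a·s_k + b·t_k at every step:
  q = 1: r = 87, s = 1 − 1·0 = 1, t = 0 − 1·1 = -1  (check: 339·1 + 252·(-1) = 87)
  q = 2: r = 78, s = 0 − 2·1 = -2, t = 1 − 2·(-1) = 3  (check: 339·(-2) + 252·3 = 78)
  q = 1: r = 9, s = 1 − 1·(-2) = 3, t = -1 − 1·3 = -4  (check: 339·3 + 252·(-4) = 9)
  q = 8: r = 6, s = -2 − 8·3 = -26, t = 3 − 8·(-4) = 35  (check: 339·(-26) + 252·35 = 6)
  q = 1: r = 3, s = 3 − 1·(-26) = 29, t = -4 − 1·35 = -39  (check: 339·29 + 252·(-39) = 3)
The row with r = 3 (the gcd) gives the Bezout coefficients s = 29, t = -39.
Result: 339 · (29) + 252 · (-39) = 3.

gcd(339, 252) = 3; s = 29, t = -39 (check: 339·29 + 252·(-39) = 3).


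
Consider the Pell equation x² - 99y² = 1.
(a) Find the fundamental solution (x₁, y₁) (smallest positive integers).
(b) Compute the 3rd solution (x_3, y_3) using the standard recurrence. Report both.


Step 1: Find the fundamental solution (x₁, y₁) of x² - 99y² = 1.
  Expand √99 as a continued fraction. a₀ = ⌊√99⌋ = 9; iterate m_{k+1} = d_k·a_k − m_k, d_{k+1} = (99 − m_{k+1}²)/d_k, a_{k+1} = ⌊(a₀ + m_{k+1})/d_{k+1}⌋ (starting m₀ = 0, d₀ = 1), with convergents p_k = a_k·p_{k-1} + p_{k-2}, q_k = a_k·q_{k-1} + q_{k-2} (p₋₁ = 1, q₋₁ = 0):
  k = 0: a₀ = 9; p₀/q₀ = 9/1; p₀² − 99·q₀² = 81 − 99 = -18.
  k = 1: m = 9, d = 18, a = ⌊(9 + 9)/18⌋ = 1; p/q = (1·9 + 1)/(1·1 + 0) = 10/1; p² − 99·q² = 100 − 99 = 1.
  The first convergent with p² − 99·q² = 1 gives the fundamental solution (x₁, y₁) = (10, 1).
Step 2: Apply the recurrence (x_{n+1}, y_{n+1}) = (x₁x_n + 99y₁y_n, x₁y_n + y₁x_n) repeatedly.
  From (x_1, y_1) = (10, 1): x_2 = 10·10 + 99·1·1 = 199; y_2 = 10·1 + 1·10 = 20.
  From (x_2, y_2) = (199, 20): x_3 = 10·199 + 99·1·20 = 3970; y_3 = 10·20 + 1·199 = 399.
Step 3: Verify x_3² - 99·y_3² = 15760900 - 15760899 = 1 (should be 1). ✓

(x_1, y_1) = (10, 1); (x_3, y_3) = (3970, 399).


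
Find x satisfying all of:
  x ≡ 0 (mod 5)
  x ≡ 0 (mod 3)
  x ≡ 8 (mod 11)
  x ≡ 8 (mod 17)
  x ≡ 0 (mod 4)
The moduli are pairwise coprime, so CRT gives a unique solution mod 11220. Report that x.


Product of moduli M = 5 · 3 · 11 · 17 · 4 = 11220.
Merge one congruence at a time:
  Start: x ≡ 0 (mod 5).
  Combine with x ≡ 0 (mod 3); new modulus lcm = 15.
    Write x = 0 + 5·t and substitute into x ≡ 0 (mod 3): 5·t ≡ 0 − 0 = 0 (mod 3).
    Reduce coefficients mod 3: 2·t ≡ 0 (mod 3).
    The inverse of 2 mod 3 is 2 (since 2·2 = 4 = 1·3 + 1), so t ≡ 2·0 = 0 ≡ 0 (mod 3).
    Then x = 0 + 5·0 = 0, valid modulo lcm(5, 3) = 15: x ≡ 0 (mod 15).
  Combine with x ≡ 8 (mod 11); new modulus lcm = 165.
    Write x = 0 + 15·t and substitute into x ≡ 8 (mod 11): 15·t ≡ 8 − 0 = 8 (mod 11).
    Reduce coefficients mod 11: 4·t ≡ 8 (mod 11).
    The inverse of 4 mod 11 is 3 (since 4·3 = 12 = 1·11 + 1), so t ≡ 3·8 = 24 ≡ 2 (mod 11).
    Then x = 0 + 15·2 = 30, valid modulo lcm(15, 11) = 165: x ≡ 30 (mod 165).
  Combine with x ≡ 8 (mod 17); new modulus lcm = 2805.
    Write x = 30 + 165·t and substitute into x ≡ 8 (mod 17): 165·t ≡ 8 − 30 = -22 (mod 17).
    Reduce coefficients mod 17: 12·t ≡ 12 (mod 17).
    The inverse of 12 mod 17 is 10 (since 12·10 = 120 = 7·17 + 1), so t ≡ 10·12 = 120 ≡ 1 (mod 17).
    Then x = 30 + 165·1 = 195, valid modulo lcm(165, 17) = 2805: x ≡ 195 (mod 2805).
  Combine with x ≡ 0 (mod 4); new modulus lcm = 11220.
    Write x = 195 + 2805·t and substitute into x ≡ 0 (mod 4): 2805·t ≡ 0 − 195 = -195 (mod 4).
    Reduce coefficients mod 4: 1·t ≡ 1 (mod 4).
    So t ≡ 1 (mod 4).
    Then x = 195 + 2805·1 = 3000, valid modulo lcm(2805, 4) = 11220: x ≡ 3000 (mod 11220).
Verify against each original: 3000 mod 5 = 0, 3000 mod 3 = 0, 3000 mod 11 = 8, 3000 mod 17 = 8, 3000 mod 4 = 0.

x ≡ 3000 (mod 11220).


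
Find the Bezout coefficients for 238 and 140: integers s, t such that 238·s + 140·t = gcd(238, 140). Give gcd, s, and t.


Euclidean algorithm on (238, 140) — divide until remainder is 0:
  238 = 1 · 140 + 98
  140 = 1 · 98 + 42
  98 = 2 · 42 + 14
  42 = 3 · 14 + 0
gcd(238, 140) = 14.
Track Bezout coefficients alongside the remainders: start with r₀ = 238 = a·1 + b·0 (s = 1, t = 0) and r₁ = 140 = a·0 + b·1 (s = 0, t = 1); each new remainder r_{k+1} = r_{k-1} − q_k·r_k inherits s_{k+1} = s_{k-1} − q_k·s_k, t_{k+1} = t_{k-1} − q_k·t_k, so r_k = a·s_k + b·t_k at every step:
  q = 1: r = 98, s = 1 − 1·0 = 1, t = 0 − 1·1 = -1  (check: 238·1 + 140·(-1) = 98)
  q = 1: r = 42, s = 0 − 1·1 = -1, t = 1 − 1·(-1) = 2  (check: 238·(-1) + 140·2 = 42)
  q = 2: r = 14, s = 1 − 2·(-1) = 3, t = -1 − 2·2 = -5  (check: 238·3 + 140·(-5) = 14)
The row with r = 14 (the gcd) gives the Bezout coefficients s = 3, t = -5.
Result: 238 · (3) + 140 · (-5) = 14.

gcd(238, 140) = 14; s = 3, t = -5 (check: 238·3 + 140·(-5) = 14).


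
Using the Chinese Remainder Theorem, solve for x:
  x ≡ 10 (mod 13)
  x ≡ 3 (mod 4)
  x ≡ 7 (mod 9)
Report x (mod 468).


Moduli 13, 4, 9 are pairwise coprime; by CRT there is a unique solution modulo M = 13 · 4 · 9 = 468.
Solve pairwise, accumulating the modulus:
  Start with x ≡ 10 (mod 13).
  Combine with x ≡ 3 (mod 4): since gcd(13, 4) = 1, we get a unique residue mod 52.
    Write x = 10 + 13·t and substitute into x ≡ 3 (mod 4): 13·t ≡ 3 − 10 = -7 (mod 4).
    Reduce coefficients mod 4: 1·t ≡ 1 (mod 4).
    So t ≡ 1 (mod 4).
    Then x = 10 + 13·1 = 23, valid modulo lcm(13, 4) = 52: x ≡ 23 (mod 52).
  Combine with x ≡ 7 (mod 9): since gcd(52, 9) = 1, we get a unique residue mod 468.
    Write x = 23 + 52·t and substitute into x ≡ 7 (mod 9): 52·t ≡ 7 − 23 = -16 (mod 9).
    Reduce coefficients mod 9: 7·t ≡ 2 (mod 9).
    The inverse of 7 mod 9 is 4 (since 7·4 = 28 = 3·9 + 1), so t ≡ 4·2 = 8 ≡ 8 (mod 9).
    Then x = 23 + 52·8 = 439, valid modulo lcm(52, 9) = 468: x ≡ 439 (mod 468).
Verify: 439 mod 13 = 10 ✓, 439 mod 4 = 3 ✓, 439 mod 9 = 7 ✓.

x ≡ 439 (mod 468).


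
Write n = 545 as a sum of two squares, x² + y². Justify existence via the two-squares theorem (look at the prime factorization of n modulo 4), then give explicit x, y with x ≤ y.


Step 1: Factor n = 545 = 5 · 109.
Step 2: Check the mod-4 condition on each prime factor: 5 ≡ 1 (mod 4), exponent 1; 109 ≡ 1 (mod 4), exponent 1.
All primes ≡ 3 (mod 4) appear to even exponent (or don't appear), so by the two-squares theorem n IS expressible as a sum of two squares.
Step 3: Build a representation. Here n = 5 · 109 is a product of primes ≡ 1 (mod 4). Each prime p ≡ 1 (mod 4) is itself a sum of two squares; find a² by testing p − a² for a perfect square:
  5: 5 − 1² = 4 = 2² ⇒ 5 = 1² + 2².
  109: 109 − 1² = 108, 109 − 2² = 105, 109 − 3² = 100 = 10² ⇒ 109 = 3² + 10².
  Combine using the Brahmagupta–Fibonacci identity (a² + b²)(c² + d²) = (ac − bd)² + (ad + bc)² = (ac + bd)² + (ad − bc)²:
  5 · 109 = 545: from (1² + 2²)(3² + 10²), take (1·3 − 2·10, 1·10 + 2·3) = (3 − 20, 10 + 6) = (-17, 16); dropping signs (only squares matter) gives (17, 16); check 17² + 16² = 289 + 256 = 545 ✓.
Step 4: Order so x ≤ y and verify: 16² + 17² = 256 + 289 = 545 = n. ✓

n = 545 = 16² + 17² (one valid representation with x ≤ y).


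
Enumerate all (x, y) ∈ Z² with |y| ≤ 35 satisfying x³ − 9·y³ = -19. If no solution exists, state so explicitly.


The equation is x³ - 9y³ = -19. For fixed y, x³ = 9·y³ − 19, so a solution requires the RHS to be a perfect cube.
Strategy: iterate y from -35 to 35, compute RHS = 9·y³ − 19, and check whether it is a (positive or negative) perfect cube.
Check small values of y:
  y = 0: RHS = -19 is not a perfect cube.
  y = 1: RHS = -10 is not a perfect cube.
  y = -1: RHS = -28 is not a perfect cube.
  y = 2: RHS = 53 is not a perfect cube.
  y = -2: RHS = -91 is not a perfect cube.
  y = 3: RHS = 224 is not a perfect cube.
  y = -3: RHS = -262 is not a perfect cube.
Continuing the search up to |y| = 35 finds no solutions either.
No (x, y) in the scanned range satisfies the equation.

No integer solutions with |y| ≤ 35.


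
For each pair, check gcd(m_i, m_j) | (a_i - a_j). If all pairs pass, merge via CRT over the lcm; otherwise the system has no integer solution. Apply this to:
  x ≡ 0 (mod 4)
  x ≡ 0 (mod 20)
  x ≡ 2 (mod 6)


Moduli 4, 20, 6 are not pairwise coprime, so CRT works modulo lcm(m_i) when all pairwise compatibility conditions hold.
Pairwise compatibility: gcd(m_i, m_j) must divide a_i - a_j for every pair.
Merge one congruence at a time:
  Start: x ≡ 0 (mod 4).
  Combine with x ≡ 0 (mod 20): gcd(4, 20) = 4; 0 - 0 = 0, which IS divisible by 4, so compatible.
    Write x = 0 + 4·t and substitute into x ≡ 0 (mod 20): 4·t ≡ 0 − 0 = 0 (mod 20).
    Divide the congruence (and modulus) by g = 4: 1·t ≡ 0 (mod 5).
    So t ≡ 0 (mod 5).
    Then x = 0 + 4·0 = 0, valid modulo lcm(4, 20) = 20: x ≡ 0 (mod 20).
  Combine with x ≡ 2 (mod 6): gcd(20, 6) = 2; 2 - 0 = 2, which IS divisible by 2, so compatible.
    Write x = 0 + 20·t and substitute into x ≡ 2 (mod 6): 20·t ≡ 2 − 0 = 2 (mod 6).
    Divide the congruence (and modulus) by g = 2: 10·t ≡ 1 (mod 3).
    Reduce coefficients mod 3: 1·t ≡ 1 (mod 3).
    So t ≡ 1 (mod 3).
    Then x = 0 + 20·1 = 20, valid modulo lcm(20, 6) = 60: x ≡ 20 (mod 60).
Verify: 20 mod 4 = 0, 20 mod 20 = 0, 20 mod 6 = 2.

x ≡ 20 (mod 60).


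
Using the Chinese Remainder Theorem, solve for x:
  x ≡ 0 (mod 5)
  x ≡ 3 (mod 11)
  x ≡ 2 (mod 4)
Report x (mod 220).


Moduli 5, 11, 4 are pairwise coprime; by CRT there is a unique solution modulo M = 5 · 11 · 4 = 220.
Solve pairwise, accumulating the modulus:
  Start with x ≡ 0 (mod 5).
  Combine with x ≡ 3 (mod 11): since gcd(5, 11) = 1, we get a unique residue mod 55.
    Write x = 0 + 5·t and substitute into x ≡ 3 (mod 11): 5·t ≡ 3 − 0 = 3 (mod 11).
    The inverse of 5 mod 11 is 9 (since 5·9 = 45 = 4·11 + 1), so t ≡ 9·3 = 27 ≡ 5 (mod 11).
    Then x = 0 + 5·5 = 25, valid modulo lcm(5, 11) = 55: x ≡ 25 (mod 55).
  Combine with x ≡ 2 (mod 4): since gcd(55, 4) = 1, we get a unique residue mod 220.
    Write x = 25 + 55·t and substitute into x ≡ 2 (mod 4): 55·t ≡ 2 − 25 = -23 (mod 4).
    Reduce coefficients mod 4: 3·t ≡ 1 (mod 4).
    The inverse of 3 mod 4 is 3 (since 3·3 = 9 = 2·4 + 1), so t ≡ 3·1 = 3 ≡ 3 (mod 4).
    Then x = 25 + 55·3 = 190, valid modulo lcm(55, 4) = 220: x ≡ 190 (mod 220).
Verify: 190 mod 5 = 0 ✓, 190 mod 11 = 3 ✓, 190 mod 4 = 2 ✓.

x ≡ 190 (mod 220).


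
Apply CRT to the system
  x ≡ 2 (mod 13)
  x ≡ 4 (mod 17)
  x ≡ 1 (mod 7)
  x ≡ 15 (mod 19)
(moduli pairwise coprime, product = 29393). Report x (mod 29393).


Product of moduli M = 13 · 17 · 7 · 19 = 29393.
Merge one congruence at a time:
  Start: x ≡ 2 (mod 13).
  Combine with x ≡ 4 (mod 17); new modulus lcm = 221.
    Write x = 2 + 13·t and substitute into x ≡ 4 (mod 17): 13·t ≡ 4 − 2 = 2 (mod 17).
    The inverse of 13 mod 17 is 4 (since 13·4 = 52 = 3·17 + 1), so t ≡ 4·2 = 8 ≡ 8 (mod 17).
    Then x = 2 + 13·8 = 106, valid modulo lcm(13, 17) = 221: x ≡ 106 (mod 221).
  Combine with x ≡ 1 (mod 7); new modulus lcm = 1547.
    Write x = 106 + 221·t and substitute into x ≡ 1 (mod 7): 221·t ≡ 1 − 106 = -105 (mod 7).
    Reduce coefficients mod 7: 4·t ≡ 0 (mod 7).
    The inverse of 4 mod 7 is 2 (since 4·2 = 8 = 1·7 + 1), so t ≡ 2·0 = 0 ≡ 0 (mod 7).
    Then x = 106 + 221·0 = 106, valid modulo lcm(221, 7) = 1547: x ≡ 106 (mod 1547).
  Combine with x ≡ 15 (mod 19); new modulus lcm = 29393.
    Write x = 106 + 1547·t and substitute into x ≡ 15 (mod 19): 1547·t ≡ 15 − 106 = -91 (mod 19).
    Reduce coefficients mod 19: 8·t ≡ 4 (mod 19).
    The inverse of 8 mod 19 is 12 (since 8·12 = 96 = 5·19 + 1), so t ≡ 12·4 = 48 ≡ 10 (mod 19).
    Then x = 106 + 1547·10 = 15576, valid modulo lcm(1547, 19) = 29393: x ≡ 15576 (mod 29393).
Verify against each original: 15576 mod 13 = 2, 15576 mod 17 = 4, 15576 mod 7 = 1, 15576 mod 19 = 15.

x ≡ 15576 (mod 29393).


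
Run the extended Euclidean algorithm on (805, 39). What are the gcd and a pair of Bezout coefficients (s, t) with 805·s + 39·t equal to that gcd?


Euclidean algorithm on (805, 39) — divide until remainder is 0:
  805 = 20 · 39 + 25
  39 = 1 · 25 + 14
  25 = 1 · 14 + 11
  14 = 1 · 11 + 3
  11 = 3 · 3 + 2
  3 = 1 · 2 + 1
  2 = 2 · 1 + 0
gcd(805, 39) = 1.
Track Bezout coefficients alongside the remainders: start with r₀ = 805 = a·1 + b·0 (s = 1, t = 0) and r₁ = 39 = a·0 + b·1 (s = 0, t = 1); each new remainder r_{k+1} = r_{k-1} − q_k·r_k inherits s_{k+1} = s_{k-1} − q_k·s_k, t_{k+1} = t_{k-1} − q_k·t_k, so r_k = a·s_k + b·t_k at every step:
  q = 20: r = 25, s = 1 − 20·0 = 1, t = 0 − 20·1 = -20  (check: 805·1 + 39·(-20) = 25)
  q = 1: r = 14, s = 0 − 1·1 = -1, t = 1 − 1·(-20) = 21  (check: 805·(-1) + 39·21 = 14)
  q = 1: r = 11, s = 1 − 1·(-1) = 2, t = -20 − 1·21 = -41  (check: 805·2 + 39·(-41) = 11)
  q = 1: r = 3, s = -1 − 1·2 = -3, t = 21 − 1·(-41) = 62  (check: 805·(-3) + 39·62 = 3)
  q = 3: r = 2, s = 2 − 3·(-3) = 11, t = -41 − 3·62 = -227  (check: 805·11 + 39·(-227) = 2)
  q = 1: r = 1, s = -3 − 1·11 = -14, t = 62 − 1·(-227) = 289  (check: 805·(-14) + 39·289 = 1)
The row with r = 1 (the gcd) gives the Bezout coefficients s = -14, t = 289.
Result: 805 · (-14) + 39 · (289) = 1.

gcd(805, 39) = 1; s = -14, t = 289 (check: 805·(-14) + 39·289 = 1).


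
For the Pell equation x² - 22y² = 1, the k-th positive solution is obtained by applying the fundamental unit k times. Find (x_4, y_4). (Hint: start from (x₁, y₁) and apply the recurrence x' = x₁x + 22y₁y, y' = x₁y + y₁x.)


Step 1: Find the fundamental solution (x₁, y₁) of x² - 22y² = 1.
  Expand √22 as a continued fraction. a₀ = ⌊√22⌋ = 4; iterate m_{k+1} = d_k·a_k − m_k, d_{k+1} = (22 − m_{k+1}²)/d_k, a_{k+1} = ⌊(a₀ + m_{k+1})/d_{k+1}⌋ (starting m₀ = 0, d₀ = 1), with convergents p_k = a_k·p_{k-1} + p_{k-2}, q_k = a_k·q_{k-1} + q_{k-2} (p₋₁ = 1, q₋₁ = 0):
  k = 0: a₀ = 4; p₀/q₀ = 4/1; p₀² − 22·q₀² = 16 − 22 = -6.
  k = 1: m = 4, d = 6, a = ⌊(4 + 4)/6⌋ = 1; p/q = (1·4 + 1)/(1·1 + 0) = 5/1; p² − 22·q² = 25 − 22 = 3.
  k = 2: m = 2, d = 3, a = ⌊(4 + 2)/3⌋ = 2; p/q = (2·5 + 4)/(2·1 + 1) = 14/3; p² − 22·q² = 196 − 198 = -2.
  k = 3: m = 4, d = 2, a = ⌊(4 + 4)/2⌋ = 4; p/q = (4·14 + 5)/(4·3 + 1) = 61/13; p² − 22·q² = 3721 − 3718 = 3.
  k = 4: m = 4, d = 3, a = ⌊(4 + 4)/3⌋ = 2; p/q = (2·61 + 14)/(2·13 + 3) = 136/29; p² − 22·q² = 18496 − 18502 = -6.
  k = 5: m = 2, d = 6, a = ⌊(4 + 2)/6⌋ = 1; p/q = (1·136 + 61)/(1·29 + 13) = 197/42; p² − 22·q² = 38809 − 38808 = 1.
  The first convergent with p² − 22·q² = 1 gives the fundamental solution (x₁, y₁) = (197, 42).
Step 2: Apply the recurrence (x_{n+1}, y_{n+1}) = (x₁x_n + 22y₁y_n, x₁y_n + y₁x_n) repeatedly.
  From (x_1, y_1) = (197, 42): x_2 = 197·197 + 22·42·42 = 77617; y_2 = 197·42 + 42·197 = 16548.
  From (x_2, y_2) = (77617, 16548): x_3 = 197·77617 + 22·42·16548 = 30580901; y_3 = 197·16548 + 42·77617 = 6519870.
  From (x_3, y_3) = (30580901, 6519870): x_4 = 197·30580901 + 22·42·6519870 = 12048797377; y_4 = 197·6519870 + 42·30580901 = 2568812232.
Step 3: Verify x_4² - 22·y_4² = 145173518232002080129 - 145173518232002080128 = 1 (should be 1). ✓

(x_1, y_1) = (197, 42); (x_4, y_4) = (12048797377, 2568812232).


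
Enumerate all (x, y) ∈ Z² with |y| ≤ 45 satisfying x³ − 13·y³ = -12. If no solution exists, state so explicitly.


The equation is x³ - 13y³ = -12. For fixed y, x³ = 13·y³ − 12, so a solution requires the RHS to be a perfect cube.
Strategy: iterate y from -45 to 45, compute RHS = 13·y³ − 12, and check whether it is a (positive or negative) perfect cube.
Check small values of y:
  y = 0: RHS = -12 is not a perfect cube.
  y = 1: RHS = 1 = (1)³ ⇒ x = 1 works.
  y = -1: RHS = -25 is not a perfect cube.
  y = 2: RHS = 92 is not a perfect cube.
  y = -2: RHS = -116 is not a perfect cube.
  y = 3: RHS = 339 is not a perfect cube.
  y = -3: RHS = -363 is not a perfect cube.
Continuing the search up to |y| = 45 finds no further solutions beyond those listed.
Collected solutions: (1, 1).

Solutions (with |y| ≤ 45): (1, 1).


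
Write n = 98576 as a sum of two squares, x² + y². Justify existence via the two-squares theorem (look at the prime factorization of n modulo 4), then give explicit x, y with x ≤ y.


Step 1: Factor n = 98576 = 2^4 · 61 · 101.
Step 2: Check the mod-4 condition on each prime factor: 2 = 2 (special); 61 ≡ 1 (mod 4), exponent 1; 101 ≡ 1 (mod 4), exponent 1.
All primes ≡ 3 (mod 4) appear to even exponent (or don't appear), so by the two-squares theorem n IS expressible as a sum of two squares.
Step 3: Build a representation. Group n = k² · m with k = 4 and m = 61 · 101 = 6161 (a product of primes ≡ 1 (mod 4)); a representation of m scales to one of n via (k·x)² + (k·y)² = k²(x² + y²). Each prime p ≡ 1 (mod 4) is itself a sum of two squares; find a² by testing p − a² for a perfect square:
  61: 61 − 1² = 60, 61 − 2² = 57, 61 − 3² = 52, 61 − 4² = 45, 61 − 5² = 36 = 6² ⇒ 61 = 5² + 6².
  101: 101 − 1² = 100 = 10² ⇒ 101 = 1² + 10².
  Combine using the Brahmagupta–Fibonacci identity (a² + b²)(c² + d²) = (ac − bd)² + (ad + bc)² = (ac + bd)² + (ad − bc)²:
  61 · 101 = 6161: from (5² + 6²)(1² + 10²), take (5·1 − 6·10, 5·10 + 6·1) = (5 − 60, 50 + 6) = (-55, 56); dropping signs (only squares matter) gives (55, 56); check 55² + 56² = 3025 + 3136 = 6161 ✓.
  Scale by k = 4: (4·55, 4·56) = (220, 224).
Step 4: Order so x ≤ y and verify: 220² + 224² = 48400 + 50176 = 98576 = n. ✓

n = 98576 = 220² + 224² (one valid representation with x ≤ y).


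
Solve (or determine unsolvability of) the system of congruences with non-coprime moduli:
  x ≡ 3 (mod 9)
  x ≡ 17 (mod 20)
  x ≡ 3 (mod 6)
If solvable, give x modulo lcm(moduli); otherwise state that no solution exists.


Moduli 9, 20, 6 are not pairwise coprime, so CRT works modulo lcm(m_i) when all pairwise compatibility conditions hold.
Pairwise compatibility: gcd(m_i, m_j) must divide a_i - a_j for every pair.
Merge one congruence at a time:
  Start: x ≡ 3 (mod 9).
  Combine with x ≡ 17 (mod 20): gcd(9, 20) = 1; 17 - 3 = 14, which IS divisible by 1, so compatible.
    Write x = 3 + 9·t and substitute into x ≡ 17 (mod 20): 9·t ≡ 17 − 3 = 14 (mod 20).
    The inverse of 9 mod 20 is 9 (since 9·9 = 81 = 4·20 + 1), so t ≡ 9·14 = 126 ≡ 6 (mod 20).
    Then x = 3 + 9·6 = 57, valid modulo lcm(9, 20) = 180: x ≡ 57 (mod 180).
  Combine with x ≡ 3 (mod 6): gcd(180, 6) = 6; 3 - 57 = -54, which IS divisible by 6, so compatible.
    Write x = 57 + 180·t and substitute into x ≡ 3 (mod 6): 180·t ≡ 3 − 57 = -54 (mod 6).
    Divide the congruence (and modulus) by g = 6: 30·t ≡ -9 (mod 1).
    Modulo 1 every t works; take t = 0.
    Then x = 57 + 180·0 = 57, valid modulo lcm(180, 6) = 180: x ≡ 57 (mod 180).
Verify: 57 mod 9 = 3, 57 mod 20 = 17, 57 mod 6 = 3.

x ≡ 57 (mod 180).


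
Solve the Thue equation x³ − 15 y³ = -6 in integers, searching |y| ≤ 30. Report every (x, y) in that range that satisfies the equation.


The equation is x³ - 15y³ = -6. For fixed y, x³ = 15·y³ − 6, so a solution requires the RHS to be a perfect cube.
Strategy: iterate y from -30 to 30, compute RHS = 15·y³ − 6, and check whether it is a (positive or negative) perfect cube.
Check small values of y:
  y = 0: RHS = -6 is not a perfect cube.
  y = 1: RHS = 9 is not a perfect cube.
  y = -1: RHS = -21 is not a perfect cube.
  y = 2: RHS = 114 is not a perfect cube.
  y = -2: RHS = -126 is not a perfect cube.
  y = 3: RHS = 399 is not a perfect cube.
  y = -3: RHS = -411 is not a perfect cube.
Continuing the search up to |y| = 30 finds no solutions either.
No (x, y) in the scanned range satisfies the equation.

No integer solutions with |y| ≤ 30.
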